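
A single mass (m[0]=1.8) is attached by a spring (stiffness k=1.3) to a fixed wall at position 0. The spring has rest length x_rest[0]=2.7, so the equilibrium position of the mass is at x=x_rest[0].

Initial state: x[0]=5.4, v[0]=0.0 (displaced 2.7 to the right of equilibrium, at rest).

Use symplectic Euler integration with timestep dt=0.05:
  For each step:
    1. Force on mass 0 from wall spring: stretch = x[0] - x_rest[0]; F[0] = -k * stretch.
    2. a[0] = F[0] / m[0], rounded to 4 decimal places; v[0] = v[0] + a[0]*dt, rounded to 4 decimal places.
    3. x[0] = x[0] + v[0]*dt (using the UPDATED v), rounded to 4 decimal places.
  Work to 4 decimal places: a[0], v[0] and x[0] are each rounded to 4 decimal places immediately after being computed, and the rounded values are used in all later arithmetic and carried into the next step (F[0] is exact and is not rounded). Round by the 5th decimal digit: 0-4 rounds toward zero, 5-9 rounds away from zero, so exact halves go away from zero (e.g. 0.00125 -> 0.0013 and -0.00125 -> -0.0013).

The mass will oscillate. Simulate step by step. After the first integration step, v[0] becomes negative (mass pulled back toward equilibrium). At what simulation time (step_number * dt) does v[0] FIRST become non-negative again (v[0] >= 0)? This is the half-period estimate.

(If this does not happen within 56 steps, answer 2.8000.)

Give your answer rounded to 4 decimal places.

Answer: 2.8000

Derivation:
Step 0: x=[5.4000] v=[0.0000]
Step 1: x=[5.3951] v=[-0.0975]
Step 2: x=[5.3854] v=[-0.1948]
Step 3: x=[5.3708] v=[-0.2918]
Step 4: x=[5.3514] v=[-0.3882]
Step 5: x=[5.3272] v=[-0.4839]
Step 6: x=[5.2983] v=[-0.5788]
Step 7: x=[5.2647] v=[-0.6726]
Step 8: x=[5.2264] v=[-0.7652]
Step 9: x=[5.1836] v=[-0.8564]
Step 10: x=[5.1363] v=[-0.9461]
Step 11: x=[5.0846] v=[-1.0341]
Step 12: x=[5.0286] v=[-1.1202]
Step 13: x=[4.9684] v=[-1.2043]
Step 14: x=[4.9041] v=[-1.2862]
Step 15: x=[4.8358] v=[-1.3658]
Step 16: x=[4.7637] v=[-1.4429]
Step 17: x=[4.6878] v=[-1.5174]
Step 18: x=[4.6083] v=[-1.5892]
Step 19: x=[4.5254] v=[-1.6581]
Step 20: x=[4.4392] v=[-1.7240]
Step 21: x=[4.3499] v=[-1.7868]
Step 22: x=[4.2576] v=[-1.8464]
Step 23: x=[4.1625] v=[-1.9026]
Step 24: x=[4.0647] v=[-1.9554]
Step 25: x=[3.9645] v=[-2.0047]
Step 26: x=[3.8620] v=[-2.0504]
Step 27: x=[3.7574] v=[-2.0924]
Step 28: x=[3.6509] v=[-2.1306]
Step 29: x=[3.5427] v=[-2.1649]
Step 30: x=[3.4329] v=[-2.1953]
Step 31: x=[3.3218] v=[-2.2218]
Step 32: x=[3.2096] v=[-2.2443]
Step 33: x=[3.0965] v=[-2.2627]
Step 34: x=[2.9827] v=[-2.2770]
Step 35: x=[2.8683] v=[-2.2872]
Step 36: x=[2.7536] v=[-2.2933]
Step 37: x=[2.6388] v=[-2.2952]
Step 38: x=[2.5242] v=[-2.2930]
Step 39: x=[2.4099] v=[-2.2867]
Step 40: x=[2.2961] v=[-2.2762]
Step 41: x=[2.1830] v=[-2.2616]
Step 42: x=[2.0709] v=[-2.2429]
Step 43: x=[1.9599] v=[-2.2202]
Step 44: x=[1.8502] v=[-2.1935]
Step 45: x=[1.7421] v=[-2.1628]
Step 46: x=[1.6357] v=[-2.1282]
Step 47: x=[1.5312] v=[-2.0898]
Step 48: x=[1.4288] v=[-2.0476]
Step 49: x=[1.3287] v=[-2.0017]
Step 50: x=[1.2311] v=[-1.9522]
Step 51: x=[1.1361] v=[-1.8992]
Step 52: x=[1.0440] v=[-1.8427]
Step 53: x=[0.9549] v=[-1.7829]
Step 54: x=[0.8689] v=[-1.7199]
Step 55: x=[0.7862] v=[-1.6538]
Step 56: x=[0.7070] v=[-1.5847]
v[0] did not become non-negative within 56 steps; using fallback time=2.8000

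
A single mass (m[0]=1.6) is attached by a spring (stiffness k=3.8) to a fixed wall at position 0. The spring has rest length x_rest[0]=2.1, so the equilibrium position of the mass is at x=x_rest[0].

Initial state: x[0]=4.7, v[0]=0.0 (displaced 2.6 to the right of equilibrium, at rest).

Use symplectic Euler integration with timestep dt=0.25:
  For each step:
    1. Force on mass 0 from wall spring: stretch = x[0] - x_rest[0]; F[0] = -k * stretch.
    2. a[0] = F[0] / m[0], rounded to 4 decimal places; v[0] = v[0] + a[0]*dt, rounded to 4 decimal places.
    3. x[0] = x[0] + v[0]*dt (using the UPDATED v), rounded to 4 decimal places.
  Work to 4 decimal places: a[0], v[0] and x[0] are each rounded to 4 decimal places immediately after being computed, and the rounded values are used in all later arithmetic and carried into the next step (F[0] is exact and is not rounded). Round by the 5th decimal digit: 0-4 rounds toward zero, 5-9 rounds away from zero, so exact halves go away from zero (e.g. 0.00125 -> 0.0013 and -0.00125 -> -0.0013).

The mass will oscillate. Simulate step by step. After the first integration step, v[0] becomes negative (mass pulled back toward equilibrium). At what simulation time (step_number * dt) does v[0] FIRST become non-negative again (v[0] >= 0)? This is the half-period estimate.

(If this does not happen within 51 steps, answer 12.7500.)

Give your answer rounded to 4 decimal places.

Step 0: x=[4.7000] v=[0.0000]
Step 1: x=[4.3141] v=[-1.5438]
Step 2: x=[3.5995] v=[-2.8584]
Step 3: x=[2.6623] v=[-3.7487]
Step 4: x=[1.6417] v=[-4.0826]
Step 5: x=[0.6891] v=[-3.8105]
Step 6: x=[-0.0541] v=[-2.9728]
Step 7: x=[-0.4776] v=[-1.6938]
Step 8: x=[-0.5185] v=[-0.1634]
Step 9: x=[-0.1707] v=[1.3913]
First v>=0 after going negative at step 9, time=2.2500

Answer: 2.2500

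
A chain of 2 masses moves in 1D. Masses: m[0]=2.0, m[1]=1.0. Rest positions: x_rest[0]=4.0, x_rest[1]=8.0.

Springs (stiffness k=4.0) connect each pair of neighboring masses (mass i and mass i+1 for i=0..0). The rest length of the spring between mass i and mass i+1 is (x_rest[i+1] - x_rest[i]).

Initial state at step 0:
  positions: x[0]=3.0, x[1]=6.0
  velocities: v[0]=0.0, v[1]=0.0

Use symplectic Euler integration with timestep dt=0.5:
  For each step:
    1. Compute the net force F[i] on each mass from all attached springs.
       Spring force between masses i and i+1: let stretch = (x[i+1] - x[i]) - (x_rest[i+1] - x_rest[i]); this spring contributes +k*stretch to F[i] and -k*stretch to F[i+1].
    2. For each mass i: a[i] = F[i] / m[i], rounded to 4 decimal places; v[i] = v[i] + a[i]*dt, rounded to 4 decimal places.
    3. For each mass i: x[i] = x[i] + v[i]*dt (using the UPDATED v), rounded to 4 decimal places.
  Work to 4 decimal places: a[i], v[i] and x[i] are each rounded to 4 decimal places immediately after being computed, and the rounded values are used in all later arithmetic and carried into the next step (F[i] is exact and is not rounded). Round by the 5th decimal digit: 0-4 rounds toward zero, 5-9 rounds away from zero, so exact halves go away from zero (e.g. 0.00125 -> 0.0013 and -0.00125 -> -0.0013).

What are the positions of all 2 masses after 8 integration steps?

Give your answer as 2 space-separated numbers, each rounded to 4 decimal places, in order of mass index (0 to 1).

Step 0: x=[3.0000 6.0000] v=[0.0000 0.0000]
Step 1: x=[2.5000 7.0000] v=[-1.0000 2.0000]
Step 2: x=[2.2500 7.5000] v=[-0.5000 1.0000]
Step 3: x=[2.6250 6.7500] v=[0.7500 -1.5000]
Step 4: x=[3.0625 5.8750] v=[0.8750 -1.7500]
Step 5: x=[2.9063 6.1875] v=[-0.3125 0.6250]
Step 6: x=[2.3907 7.2188] v=[-1.0313 2.0626]
Step 7: x=[2.2891 7.4220] v=[-0.2032 0.4064]
Step 8: x=[2.7540 6.4923] v=[0.9297 -1.8594]

Answer: 2.7540 6.4923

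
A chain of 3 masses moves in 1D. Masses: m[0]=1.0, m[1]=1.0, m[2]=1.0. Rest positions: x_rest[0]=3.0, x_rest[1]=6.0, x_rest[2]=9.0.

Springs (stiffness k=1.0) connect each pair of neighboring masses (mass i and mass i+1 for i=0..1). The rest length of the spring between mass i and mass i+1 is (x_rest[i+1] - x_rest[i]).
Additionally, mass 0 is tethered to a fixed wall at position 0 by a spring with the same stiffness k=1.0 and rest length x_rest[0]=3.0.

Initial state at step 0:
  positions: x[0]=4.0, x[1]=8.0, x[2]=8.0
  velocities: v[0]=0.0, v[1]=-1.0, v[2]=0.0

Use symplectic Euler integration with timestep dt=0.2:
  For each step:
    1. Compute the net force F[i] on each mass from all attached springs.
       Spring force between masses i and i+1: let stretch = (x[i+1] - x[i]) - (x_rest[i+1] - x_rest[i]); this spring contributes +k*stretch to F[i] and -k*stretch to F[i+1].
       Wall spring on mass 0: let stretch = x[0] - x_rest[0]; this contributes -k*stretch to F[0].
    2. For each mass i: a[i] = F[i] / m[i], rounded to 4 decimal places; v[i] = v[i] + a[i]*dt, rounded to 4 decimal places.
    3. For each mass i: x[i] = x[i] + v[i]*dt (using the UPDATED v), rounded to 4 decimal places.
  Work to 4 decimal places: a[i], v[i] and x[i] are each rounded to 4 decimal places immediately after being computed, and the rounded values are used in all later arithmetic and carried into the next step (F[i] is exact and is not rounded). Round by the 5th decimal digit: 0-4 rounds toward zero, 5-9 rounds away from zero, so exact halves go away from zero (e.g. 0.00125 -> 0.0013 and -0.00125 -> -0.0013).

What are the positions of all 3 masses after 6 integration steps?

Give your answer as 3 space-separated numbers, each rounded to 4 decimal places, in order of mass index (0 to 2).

Step 0: x=[4.0000 8.0000 8.0000] v=[0.0000 -1.0000 0.0000]
Step 1: x=[4.0000 7.6400 8.1200] v=[0.0000 -1.8000 0.6000]
Step 2: x=[3.9856 7.1536 8.3408] v=[-0.0720 -2.4320 1.1040]
Step 3: x=[3.9385 6.5880 8.6341] v=[-0.2355 -2.8282 1.4666]
Step 4: x=[3.8398 5.9982 8.9656] v=[-0.4933 -2.9489 1.6574]
Step 5: x=[3.6739 5.4408 9.2984] v=[-0.8296 -2.7871 1.6639]
Step 6: x=[3.4317 4.9670 9.5969] v=[-1.2110 -2.3690 1.4924]

Answer: 3.4317 4.9670 9.5969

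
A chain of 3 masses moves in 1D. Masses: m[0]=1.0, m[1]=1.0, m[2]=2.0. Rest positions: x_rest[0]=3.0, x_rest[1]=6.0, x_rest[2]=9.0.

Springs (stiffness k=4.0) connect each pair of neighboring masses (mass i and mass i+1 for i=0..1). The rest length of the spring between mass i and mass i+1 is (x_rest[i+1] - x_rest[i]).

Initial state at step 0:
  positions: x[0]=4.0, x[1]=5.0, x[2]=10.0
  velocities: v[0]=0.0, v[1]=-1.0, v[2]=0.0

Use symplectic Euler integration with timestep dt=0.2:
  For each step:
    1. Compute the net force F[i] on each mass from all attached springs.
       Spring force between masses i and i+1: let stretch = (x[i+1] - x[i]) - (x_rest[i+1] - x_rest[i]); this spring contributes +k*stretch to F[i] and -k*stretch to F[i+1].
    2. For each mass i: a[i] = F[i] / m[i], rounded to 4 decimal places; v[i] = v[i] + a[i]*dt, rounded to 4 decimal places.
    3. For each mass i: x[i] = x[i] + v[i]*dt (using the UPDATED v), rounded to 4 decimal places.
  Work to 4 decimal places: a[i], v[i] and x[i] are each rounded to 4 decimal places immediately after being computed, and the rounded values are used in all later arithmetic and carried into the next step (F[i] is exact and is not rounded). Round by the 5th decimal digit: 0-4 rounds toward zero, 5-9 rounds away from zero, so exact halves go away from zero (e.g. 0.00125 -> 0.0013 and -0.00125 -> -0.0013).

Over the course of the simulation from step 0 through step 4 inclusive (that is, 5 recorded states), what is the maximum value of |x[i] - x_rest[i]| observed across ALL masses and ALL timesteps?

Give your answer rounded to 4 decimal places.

Step 0: x=[4.0000 5.0000 10.0000] v=[0.0000 -1.0000 0.0000]
Step 1: x=[3.6800 5.4400 9.8400] v=[-1.6000 2.2000 -0.8000]
Step 2: x=[3.1616 6.3024 9.5680] v=[-2.5920 4.3120 -1.3600]
Step 3: x=[2.6657 7.1848 9.2748] v=[-2.4794 4.4118 -1.4662]
Step 4: x=[2.4129 7.6785 9.0544] v=[-1.2641 2.4685 -1.1022]
Max displacement = 1.6785

Answer: 1.6785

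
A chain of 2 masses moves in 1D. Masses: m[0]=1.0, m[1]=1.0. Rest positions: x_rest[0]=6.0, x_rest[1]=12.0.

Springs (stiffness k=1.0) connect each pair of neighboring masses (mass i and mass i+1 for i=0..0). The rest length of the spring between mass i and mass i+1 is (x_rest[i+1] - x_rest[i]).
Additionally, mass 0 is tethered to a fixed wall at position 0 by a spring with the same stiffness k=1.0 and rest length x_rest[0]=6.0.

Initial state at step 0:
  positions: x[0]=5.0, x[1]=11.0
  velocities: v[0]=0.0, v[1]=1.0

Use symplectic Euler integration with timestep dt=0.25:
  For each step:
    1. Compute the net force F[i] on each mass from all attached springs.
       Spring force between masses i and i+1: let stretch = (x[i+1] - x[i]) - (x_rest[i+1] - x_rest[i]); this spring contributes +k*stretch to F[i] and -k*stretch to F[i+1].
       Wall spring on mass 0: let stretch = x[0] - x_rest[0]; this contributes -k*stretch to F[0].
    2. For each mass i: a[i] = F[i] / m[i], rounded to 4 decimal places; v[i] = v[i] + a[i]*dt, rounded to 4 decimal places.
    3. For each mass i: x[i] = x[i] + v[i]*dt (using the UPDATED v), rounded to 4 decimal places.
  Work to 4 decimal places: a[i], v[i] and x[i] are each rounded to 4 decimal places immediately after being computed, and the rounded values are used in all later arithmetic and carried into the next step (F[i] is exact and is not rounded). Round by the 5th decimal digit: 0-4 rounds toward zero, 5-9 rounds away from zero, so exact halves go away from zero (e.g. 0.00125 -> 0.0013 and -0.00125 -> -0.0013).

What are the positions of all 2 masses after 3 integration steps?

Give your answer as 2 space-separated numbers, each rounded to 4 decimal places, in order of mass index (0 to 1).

Step 0: x=[5.0000 11.0000] v=[0.0000 1.0000]
Step 1: x=[5.0625 11.2500] v=[0.2500 1.0000]
Step 2: x=[5.1953 11.4883] v=[0.5313 0.9531]
Step 3: x=[5.3967 11.7083] v=[0.8057 0.8799]

Answer: 5.3967 11.7083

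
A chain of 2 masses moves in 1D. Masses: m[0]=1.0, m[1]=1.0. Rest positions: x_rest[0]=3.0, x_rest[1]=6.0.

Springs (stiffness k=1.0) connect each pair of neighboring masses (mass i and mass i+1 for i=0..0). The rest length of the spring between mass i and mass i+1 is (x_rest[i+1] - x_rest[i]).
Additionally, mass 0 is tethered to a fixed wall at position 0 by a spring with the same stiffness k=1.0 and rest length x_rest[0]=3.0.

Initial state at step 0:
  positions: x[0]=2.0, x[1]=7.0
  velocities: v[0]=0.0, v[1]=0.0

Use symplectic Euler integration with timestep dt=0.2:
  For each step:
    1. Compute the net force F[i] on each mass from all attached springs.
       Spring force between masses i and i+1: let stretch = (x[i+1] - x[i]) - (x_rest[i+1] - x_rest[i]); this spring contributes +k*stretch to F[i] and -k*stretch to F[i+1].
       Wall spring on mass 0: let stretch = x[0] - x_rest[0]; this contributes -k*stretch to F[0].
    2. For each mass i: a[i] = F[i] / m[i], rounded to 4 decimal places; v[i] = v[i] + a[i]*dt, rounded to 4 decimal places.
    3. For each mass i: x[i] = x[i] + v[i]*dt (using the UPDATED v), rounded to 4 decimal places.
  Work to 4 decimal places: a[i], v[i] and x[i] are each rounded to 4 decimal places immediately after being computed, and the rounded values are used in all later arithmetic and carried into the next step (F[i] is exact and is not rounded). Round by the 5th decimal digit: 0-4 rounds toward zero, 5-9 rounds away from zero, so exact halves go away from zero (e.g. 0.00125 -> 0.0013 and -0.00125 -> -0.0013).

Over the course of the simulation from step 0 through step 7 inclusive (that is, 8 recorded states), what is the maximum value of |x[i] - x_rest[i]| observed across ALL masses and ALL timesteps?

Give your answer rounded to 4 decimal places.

Answer: 1.0072

Derivation:
Step 0: x=[2.0000 7.0000] v=[0.0000 0.0000]
Step 1: x=[2.1200 6.9200] v=[0.6000 -0.4000]
Step 2: x=[2.3472 6.7680] v=[1.1360 -0.7600]
Step 3: x=[2.6573 6.5592] v=[1.5507 -1.0442]
Step 4: x=[3.0172 6.3143] v=[1.7996 -1.2246]
Step 5: x=[3.3883 6.0575] v=[1.8556 -1.2840]
Step 6: x=[3.7307 5.8139] v=[1.7118 -1.2178]
Step 7: x=[4.0072 5.6070] v=[1.3823 -1.0344]
Max displacement = 1.0072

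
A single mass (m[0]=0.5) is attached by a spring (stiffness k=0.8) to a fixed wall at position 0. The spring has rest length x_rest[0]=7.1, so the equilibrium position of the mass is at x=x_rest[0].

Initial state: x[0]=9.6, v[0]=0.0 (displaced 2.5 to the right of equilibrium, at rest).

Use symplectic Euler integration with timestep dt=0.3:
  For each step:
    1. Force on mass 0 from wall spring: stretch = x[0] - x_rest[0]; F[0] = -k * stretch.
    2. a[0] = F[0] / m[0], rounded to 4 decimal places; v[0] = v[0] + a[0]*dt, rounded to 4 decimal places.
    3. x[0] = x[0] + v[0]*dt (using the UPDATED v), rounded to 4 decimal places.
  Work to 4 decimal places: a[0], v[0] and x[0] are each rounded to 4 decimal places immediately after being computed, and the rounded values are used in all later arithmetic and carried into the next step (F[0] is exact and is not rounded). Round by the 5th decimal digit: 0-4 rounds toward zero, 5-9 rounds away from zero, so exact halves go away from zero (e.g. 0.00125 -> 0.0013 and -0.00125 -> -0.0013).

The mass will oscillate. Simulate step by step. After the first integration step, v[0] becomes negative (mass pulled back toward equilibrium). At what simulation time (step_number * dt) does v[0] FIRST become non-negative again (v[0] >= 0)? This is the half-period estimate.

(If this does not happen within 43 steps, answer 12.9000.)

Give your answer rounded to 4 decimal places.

Step 0: x=[9.6000] v=[0.0000]
Step 1: x=[9.2400] v=[-1.2000]
Step 2: x=[8.5718] v=[-2.2272]
Step 3: x=[7.6917] v=[-2.9337]
Step 4: x=[6.7264] v=[-3.2177]
Step 5: x=[5.8149] v=[-3.0384]
Step 6: x=[5.0885] v=[-2.4215]
Step 7: x=[4.6517] v=[-1.4560]
Step 8: x=[4.5675] v=[-0.2808]
Step 9: x=[4.8479] v=[0.9348]
First v>=0 after going negative at step 9, time=2.7000

Answer: 2.7000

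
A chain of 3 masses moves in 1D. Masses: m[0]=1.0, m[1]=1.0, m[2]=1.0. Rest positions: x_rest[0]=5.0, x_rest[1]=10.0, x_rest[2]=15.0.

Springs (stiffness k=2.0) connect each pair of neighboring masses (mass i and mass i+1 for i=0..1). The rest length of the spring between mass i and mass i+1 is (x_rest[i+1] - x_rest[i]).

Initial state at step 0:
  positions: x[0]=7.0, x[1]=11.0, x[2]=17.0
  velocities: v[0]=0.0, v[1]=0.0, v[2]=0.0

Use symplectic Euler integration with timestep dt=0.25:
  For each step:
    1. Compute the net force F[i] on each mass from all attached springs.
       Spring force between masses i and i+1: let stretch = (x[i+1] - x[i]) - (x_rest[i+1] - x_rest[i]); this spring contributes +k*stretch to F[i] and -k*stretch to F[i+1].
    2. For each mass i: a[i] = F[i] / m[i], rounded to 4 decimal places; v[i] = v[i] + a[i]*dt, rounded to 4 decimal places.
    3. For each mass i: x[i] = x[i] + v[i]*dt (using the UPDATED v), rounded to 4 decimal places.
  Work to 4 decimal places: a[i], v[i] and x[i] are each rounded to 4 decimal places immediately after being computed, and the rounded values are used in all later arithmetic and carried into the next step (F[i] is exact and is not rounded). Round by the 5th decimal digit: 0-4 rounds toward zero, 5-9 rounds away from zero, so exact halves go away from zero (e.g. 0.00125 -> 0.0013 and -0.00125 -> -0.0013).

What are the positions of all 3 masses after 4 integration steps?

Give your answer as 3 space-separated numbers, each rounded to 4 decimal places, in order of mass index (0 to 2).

Answer: 6.3367 12.3267 16.3367

Derivation:
Step 0: x=[7.0000 11.0000 17.0000] v=[0.0000 0.0000 0.0000]
Step 1: x=[6.8750 11.2500 16.8750] v=[-0.5000 1.0000 -0.5000]
Step 2: x=[6.6719 11.6563 16.6719] v=[-0.8125 1.6250 -0.8125]
Step 3: x=[6.4668 12.0665 16.4668] v=[-0.8203 1.6406 -0.8203]
Step 4: x=[6.3367 12.3267 16.3367] v=[-0.5205 1.0409 -0.5205]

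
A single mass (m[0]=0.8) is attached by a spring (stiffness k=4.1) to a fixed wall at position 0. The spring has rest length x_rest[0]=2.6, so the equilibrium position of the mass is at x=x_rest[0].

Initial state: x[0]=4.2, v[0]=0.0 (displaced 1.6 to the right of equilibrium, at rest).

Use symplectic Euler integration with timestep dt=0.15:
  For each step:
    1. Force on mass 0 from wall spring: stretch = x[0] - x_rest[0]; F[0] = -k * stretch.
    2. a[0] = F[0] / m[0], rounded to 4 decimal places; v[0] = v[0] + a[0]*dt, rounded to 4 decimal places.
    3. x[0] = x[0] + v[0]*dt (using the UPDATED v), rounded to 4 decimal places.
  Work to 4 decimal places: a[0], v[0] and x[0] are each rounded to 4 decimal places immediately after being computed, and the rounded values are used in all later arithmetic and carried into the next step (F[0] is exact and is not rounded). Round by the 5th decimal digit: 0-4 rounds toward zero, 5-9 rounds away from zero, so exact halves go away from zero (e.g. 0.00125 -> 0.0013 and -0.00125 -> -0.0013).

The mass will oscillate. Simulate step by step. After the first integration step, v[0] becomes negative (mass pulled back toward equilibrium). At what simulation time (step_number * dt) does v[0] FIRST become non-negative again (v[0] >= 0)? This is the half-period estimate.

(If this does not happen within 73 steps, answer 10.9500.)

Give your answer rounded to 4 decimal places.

Step 0: x=[4.2000] v=[0.0000]
Step 1: x=[4.0155] v=[-1.2300]
Step 2: x=[3.6678] v=[-2.3182]
Step 3: x=[3.1969] v=[-3.1391]
Step 4: x=[2.6572] v=[-3.5980]
Step 5: x=[2.1109] v=[-3.6420]
Step 6: x=[1.6210] v=[-3.2660]
Step 7: x=[1.2440] v=[-2.5134]
Step 8: x=[1.0234] v=[-1.4710]
Step 9: x=[0.9846] v=[-0.2590]
Step 10: x=[1.1320] v=[0.9828]
First v>=0 after going negative at step 10, time=1.5000

Answer: 1.5000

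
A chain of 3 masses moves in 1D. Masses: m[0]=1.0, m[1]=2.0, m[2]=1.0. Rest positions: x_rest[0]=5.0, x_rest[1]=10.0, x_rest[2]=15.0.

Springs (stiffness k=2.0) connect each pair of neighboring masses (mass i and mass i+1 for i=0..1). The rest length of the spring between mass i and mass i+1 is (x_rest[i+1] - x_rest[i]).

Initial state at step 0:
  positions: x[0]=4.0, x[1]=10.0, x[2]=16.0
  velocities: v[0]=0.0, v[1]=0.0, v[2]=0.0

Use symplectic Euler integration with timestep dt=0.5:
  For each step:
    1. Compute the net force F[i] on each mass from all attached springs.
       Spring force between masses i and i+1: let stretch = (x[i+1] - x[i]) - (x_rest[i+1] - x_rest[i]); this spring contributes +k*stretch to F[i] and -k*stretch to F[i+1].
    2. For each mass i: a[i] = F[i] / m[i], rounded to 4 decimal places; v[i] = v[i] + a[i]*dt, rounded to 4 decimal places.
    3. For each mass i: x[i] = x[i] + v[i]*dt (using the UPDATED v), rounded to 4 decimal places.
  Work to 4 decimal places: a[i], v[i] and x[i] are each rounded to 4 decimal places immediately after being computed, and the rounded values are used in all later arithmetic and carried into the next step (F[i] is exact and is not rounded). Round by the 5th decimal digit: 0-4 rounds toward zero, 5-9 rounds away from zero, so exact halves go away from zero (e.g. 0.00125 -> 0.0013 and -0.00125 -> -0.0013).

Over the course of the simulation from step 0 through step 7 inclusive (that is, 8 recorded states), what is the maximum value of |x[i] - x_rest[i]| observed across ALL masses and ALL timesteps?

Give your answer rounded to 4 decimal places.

Answer: 1.0625

Derivation:
Step 0: x=[4.0000 10.0000 16.0000] v=[0.0000 0.0000 0.0000]
Step 1: x=[4.5000 10.0000 15.5000] v=[1.0000 0.0000 -1.0000]
Step 2: x=[5.2500 10.0000 14.7500] v=[1.5000 0.0000 -1.5000]
Step 3: x=[5.8750 10.0000 14.1250] v=[1.2500 0.0000 -1.2500]
Step 4: x=[6.0625 10.0000 13.9375] v=[0.3750 0.0000 -0.3750]
Step 5: x=[5.7188 10.0000 14.2813] v=[-0.6875 0.0000 0.6875]
Step 6: x=[5.0157 10.0001 14.9844] v=[-1.4063 0.0001 1.4062]
Step 7: x=[4.3048 10.0002 15.6954] v=[-1.4219 0.0001 1.4219]
Max displacement = 1.0625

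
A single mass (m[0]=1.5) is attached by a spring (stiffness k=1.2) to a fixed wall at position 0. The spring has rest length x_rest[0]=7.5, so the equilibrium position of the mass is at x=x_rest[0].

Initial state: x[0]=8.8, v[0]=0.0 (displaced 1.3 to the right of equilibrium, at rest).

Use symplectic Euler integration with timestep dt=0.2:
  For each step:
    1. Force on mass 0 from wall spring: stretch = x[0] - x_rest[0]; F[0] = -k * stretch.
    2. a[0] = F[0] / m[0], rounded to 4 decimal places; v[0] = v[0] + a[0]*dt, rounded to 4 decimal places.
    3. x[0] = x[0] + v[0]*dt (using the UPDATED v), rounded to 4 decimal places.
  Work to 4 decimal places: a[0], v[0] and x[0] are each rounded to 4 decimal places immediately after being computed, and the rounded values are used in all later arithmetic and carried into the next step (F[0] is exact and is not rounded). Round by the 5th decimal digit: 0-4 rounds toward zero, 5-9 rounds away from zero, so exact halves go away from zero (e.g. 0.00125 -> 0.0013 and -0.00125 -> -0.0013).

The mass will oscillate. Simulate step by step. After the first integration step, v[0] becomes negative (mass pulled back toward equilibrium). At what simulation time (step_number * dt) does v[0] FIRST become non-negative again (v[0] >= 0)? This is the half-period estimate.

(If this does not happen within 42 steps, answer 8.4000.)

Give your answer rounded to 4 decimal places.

Step 0: x=[8.8000] v=[0.0000]
Step 1: x=[8.7584] v=[-0.2080]
Step 2: x=[8.6765] v=[-0.4093]
Step 3: x=[8.5570] v=[-0.5975]
Step 4: x=[8.4037] v=[-0.7666]
Step 5: x=[8.2215] v=[-0.9112]
Step 6: x=[8.0162] v=[-1.0266]
Step 7: x=[7.7944] v=[-1.1092]
Step 8: x=[7.5631] v=[-1.1563]
Step 9: x=[7.3298] v=[-1.1664]
Step 10: x=[7.1020] v=[-1.1392]
Step 11: x=[6.8869] v=[-1.0755]
Step 12: x=[6.6914] v=[-0.9774]
Step 13: x=[6.5218] v=[-0.8480]
Step 14: x=[6.3835] v=[-0.6915]
Step 15: x=[6.2809] v=[-0.5129]
Step 16: x=[6.2173] v=[-0.3178]
Step 17: x=[6.1948] v=[-0.1126]
Step 18: x=[6.2140] v=[0.0962]
First v>=0 after going negative at step 18, time=3.6000

Answer: 3.6000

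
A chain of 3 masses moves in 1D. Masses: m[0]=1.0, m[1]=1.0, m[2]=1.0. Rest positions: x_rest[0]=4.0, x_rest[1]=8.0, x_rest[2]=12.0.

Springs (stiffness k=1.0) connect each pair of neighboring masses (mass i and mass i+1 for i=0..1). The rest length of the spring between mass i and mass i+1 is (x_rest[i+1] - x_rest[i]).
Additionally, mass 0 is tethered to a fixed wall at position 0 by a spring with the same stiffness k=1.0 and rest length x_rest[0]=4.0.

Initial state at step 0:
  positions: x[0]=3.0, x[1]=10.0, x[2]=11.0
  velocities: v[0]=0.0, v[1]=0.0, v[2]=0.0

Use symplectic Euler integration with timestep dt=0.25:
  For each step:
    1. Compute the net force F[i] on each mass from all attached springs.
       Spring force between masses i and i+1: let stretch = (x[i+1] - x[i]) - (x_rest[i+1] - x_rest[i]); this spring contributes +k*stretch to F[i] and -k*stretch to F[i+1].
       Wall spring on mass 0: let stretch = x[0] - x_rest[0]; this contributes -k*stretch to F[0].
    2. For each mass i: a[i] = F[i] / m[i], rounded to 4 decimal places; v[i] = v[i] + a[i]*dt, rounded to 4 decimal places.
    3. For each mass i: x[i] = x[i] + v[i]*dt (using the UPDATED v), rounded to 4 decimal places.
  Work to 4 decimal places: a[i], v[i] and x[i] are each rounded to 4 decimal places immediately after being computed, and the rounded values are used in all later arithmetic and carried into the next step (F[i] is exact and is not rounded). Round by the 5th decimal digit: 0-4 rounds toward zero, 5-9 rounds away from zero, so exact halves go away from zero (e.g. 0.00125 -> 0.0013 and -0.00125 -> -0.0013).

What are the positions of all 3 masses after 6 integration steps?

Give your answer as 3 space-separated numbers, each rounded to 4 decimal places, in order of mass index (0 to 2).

Answer: 5.2846 6.1981 12.9928

Derivation:
Step 0: x=[3.0000 10.0000 11.0000] v=[0.0000 0.0000 0.0000]
Step 1: x=[3.2500 9.6250 11.1875] v=[1.0000 -1.5000 0.7500]
Step 2: x=[3.6953 8.9492 11.5274] v=[1.7813 -2.7031 1.3594]
Step 3: x=[4.2381 8.1062 11.9561] v=[2.1710 -3.3720 1.7149]
Step 4: x=[4.7577 7.2621 12.3942] v=[2.0785 -3.3766 1.7524]
Step 5: x=[5.1365 6.5822 12.7616] v=[1.5152 -2.7197 1.4694]
Step 6: x=[5.2846 6.1981 12.9928] v=[0.5925 -1.5363 0.9246]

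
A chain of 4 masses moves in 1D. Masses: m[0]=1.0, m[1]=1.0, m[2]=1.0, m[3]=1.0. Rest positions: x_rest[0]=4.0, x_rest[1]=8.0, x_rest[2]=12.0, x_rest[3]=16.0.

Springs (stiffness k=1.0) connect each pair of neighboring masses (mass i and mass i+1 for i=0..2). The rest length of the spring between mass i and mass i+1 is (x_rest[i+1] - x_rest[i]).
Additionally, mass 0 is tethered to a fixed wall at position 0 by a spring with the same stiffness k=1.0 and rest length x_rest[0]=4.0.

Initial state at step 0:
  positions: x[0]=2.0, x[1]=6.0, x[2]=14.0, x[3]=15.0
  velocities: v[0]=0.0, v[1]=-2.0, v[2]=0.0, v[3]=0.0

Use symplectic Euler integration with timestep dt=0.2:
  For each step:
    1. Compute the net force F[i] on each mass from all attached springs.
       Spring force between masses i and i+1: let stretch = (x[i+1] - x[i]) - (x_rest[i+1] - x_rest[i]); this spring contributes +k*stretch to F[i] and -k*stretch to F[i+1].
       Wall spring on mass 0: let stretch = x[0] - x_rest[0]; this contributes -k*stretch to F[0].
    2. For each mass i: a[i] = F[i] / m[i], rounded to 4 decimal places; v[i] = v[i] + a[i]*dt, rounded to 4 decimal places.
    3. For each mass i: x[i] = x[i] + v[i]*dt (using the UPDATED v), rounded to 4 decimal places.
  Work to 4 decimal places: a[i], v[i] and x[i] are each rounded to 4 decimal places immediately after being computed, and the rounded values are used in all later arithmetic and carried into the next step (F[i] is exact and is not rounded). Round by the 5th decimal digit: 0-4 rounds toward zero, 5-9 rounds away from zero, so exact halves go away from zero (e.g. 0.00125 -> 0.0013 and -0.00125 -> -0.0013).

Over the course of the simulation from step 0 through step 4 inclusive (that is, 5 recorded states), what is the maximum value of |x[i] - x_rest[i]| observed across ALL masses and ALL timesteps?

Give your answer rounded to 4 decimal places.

Step 0: x=[2.0000 6.0000 14.0000 15.0000] v=[0.0000 -2.0000 0.0000 0.0000]
Step 1: x=[2.0800 5.7600 13.7200 15.1200] v=[0.4000 -1.2000 -1.4000 0.6000]
Step 2: x=[2.2240 5.6912 13.1776 15.3440] v=[0.7200 -0.3440 -2.7120 1.1200]
Step 3: x=[2.4177 5.7832 12.4224 15.6413] v=[0.9686 0.4598 -3.7760 1.4867]
Step 4: x=[2.6493 6.0061 11.5304 15.9699] v=[1.1582 1.1145 -4.4601 1.6429]
Max displacement = 2.3088

Answer: 2.3088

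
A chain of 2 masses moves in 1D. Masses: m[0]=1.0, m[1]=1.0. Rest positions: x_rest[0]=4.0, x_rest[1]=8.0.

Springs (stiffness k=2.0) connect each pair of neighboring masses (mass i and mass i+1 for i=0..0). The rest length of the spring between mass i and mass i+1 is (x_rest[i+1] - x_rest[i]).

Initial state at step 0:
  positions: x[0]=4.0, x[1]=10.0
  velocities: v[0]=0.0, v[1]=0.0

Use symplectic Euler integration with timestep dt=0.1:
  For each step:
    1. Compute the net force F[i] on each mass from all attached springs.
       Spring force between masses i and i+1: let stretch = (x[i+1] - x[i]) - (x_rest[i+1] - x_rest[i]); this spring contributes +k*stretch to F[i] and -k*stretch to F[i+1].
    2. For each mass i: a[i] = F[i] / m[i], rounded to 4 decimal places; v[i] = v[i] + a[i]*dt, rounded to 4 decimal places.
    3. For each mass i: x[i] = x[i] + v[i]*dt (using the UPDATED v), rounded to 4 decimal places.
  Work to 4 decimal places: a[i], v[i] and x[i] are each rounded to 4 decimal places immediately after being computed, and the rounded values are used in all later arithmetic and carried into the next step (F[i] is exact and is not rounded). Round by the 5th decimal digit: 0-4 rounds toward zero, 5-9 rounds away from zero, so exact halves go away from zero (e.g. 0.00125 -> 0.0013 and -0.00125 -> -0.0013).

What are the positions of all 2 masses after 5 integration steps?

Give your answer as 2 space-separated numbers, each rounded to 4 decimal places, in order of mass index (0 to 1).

Answer: 4.5458 9.4542

Derivation:
Step 0: x=[4.0000 10.0000] v=[0.0000 0.0000]
Step 1: x=[4.0400 9.9600] v=[0.4000 -0.4000]
Step 2: x=[4.1184 9.8816] v=[0.7840 -0.7840]
Step 3: x=[4.2321 9.7679] v=[1.1366 -1.1366]
Step 4: x=[4.3765 9.6235] v=[1.4438 -1.4438]
Step 5: x=[4.5458 9.4542] v=[1.6932 -1.6932]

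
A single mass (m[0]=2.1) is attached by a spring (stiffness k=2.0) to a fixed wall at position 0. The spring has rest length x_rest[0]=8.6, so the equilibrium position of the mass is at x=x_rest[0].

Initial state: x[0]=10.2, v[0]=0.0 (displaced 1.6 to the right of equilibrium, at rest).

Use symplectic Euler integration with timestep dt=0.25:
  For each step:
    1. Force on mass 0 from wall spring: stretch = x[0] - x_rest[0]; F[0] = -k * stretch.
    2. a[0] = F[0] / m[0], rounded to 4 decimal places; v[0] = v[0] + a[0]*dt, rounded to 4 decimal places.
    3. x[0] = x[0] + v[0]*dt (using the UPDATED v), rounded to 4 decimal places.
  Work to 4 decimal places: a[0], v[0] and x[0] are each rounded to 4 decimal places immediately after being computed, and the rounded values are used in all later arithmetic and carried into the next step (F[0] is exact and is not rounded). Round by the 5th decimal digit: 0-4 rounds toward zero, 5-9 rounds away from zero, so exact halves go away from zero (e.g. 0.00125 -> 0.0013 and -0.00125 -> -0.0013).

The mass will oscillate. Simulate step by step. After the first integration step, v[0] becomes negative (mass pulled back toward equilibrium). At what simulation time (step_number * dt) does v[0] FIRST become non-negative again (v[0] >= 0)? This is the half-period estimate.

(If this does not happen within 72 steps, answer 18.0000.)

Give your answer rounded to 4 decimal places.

Step 0: x=[10.2000] v=[0.0000]
Step 1: x=[10.1048] v=[-0.3810]
Step 2: x=[9.9200] v=[-0.7393]
Step 3: x=[9.6566] v=[-1.0536]
Step 4: x=[9.3303] v=[-1.3052]
Step 5: x=[8.9605] v=[-1.4791]
Step 6: x=[8.5693] v=[-1.5649]
Step 7: x=[8.1799] v=[-1.5576]
Step 8: x=[7.8155] v=[-1.4576]
Step 9: x=[7.4978] v=[-1.2708]
Step 10: x=[7.2457] v=[-1.0084]
Step 11: x=[7.0742] v=[-0.6860]
Step 12: x=[6.9935] v=[-0.3227]
Step 13: x=[7.0085] v=[0.0598]
First v>=0 after going negative at step 13, time=3.2500

Answer: 3.2500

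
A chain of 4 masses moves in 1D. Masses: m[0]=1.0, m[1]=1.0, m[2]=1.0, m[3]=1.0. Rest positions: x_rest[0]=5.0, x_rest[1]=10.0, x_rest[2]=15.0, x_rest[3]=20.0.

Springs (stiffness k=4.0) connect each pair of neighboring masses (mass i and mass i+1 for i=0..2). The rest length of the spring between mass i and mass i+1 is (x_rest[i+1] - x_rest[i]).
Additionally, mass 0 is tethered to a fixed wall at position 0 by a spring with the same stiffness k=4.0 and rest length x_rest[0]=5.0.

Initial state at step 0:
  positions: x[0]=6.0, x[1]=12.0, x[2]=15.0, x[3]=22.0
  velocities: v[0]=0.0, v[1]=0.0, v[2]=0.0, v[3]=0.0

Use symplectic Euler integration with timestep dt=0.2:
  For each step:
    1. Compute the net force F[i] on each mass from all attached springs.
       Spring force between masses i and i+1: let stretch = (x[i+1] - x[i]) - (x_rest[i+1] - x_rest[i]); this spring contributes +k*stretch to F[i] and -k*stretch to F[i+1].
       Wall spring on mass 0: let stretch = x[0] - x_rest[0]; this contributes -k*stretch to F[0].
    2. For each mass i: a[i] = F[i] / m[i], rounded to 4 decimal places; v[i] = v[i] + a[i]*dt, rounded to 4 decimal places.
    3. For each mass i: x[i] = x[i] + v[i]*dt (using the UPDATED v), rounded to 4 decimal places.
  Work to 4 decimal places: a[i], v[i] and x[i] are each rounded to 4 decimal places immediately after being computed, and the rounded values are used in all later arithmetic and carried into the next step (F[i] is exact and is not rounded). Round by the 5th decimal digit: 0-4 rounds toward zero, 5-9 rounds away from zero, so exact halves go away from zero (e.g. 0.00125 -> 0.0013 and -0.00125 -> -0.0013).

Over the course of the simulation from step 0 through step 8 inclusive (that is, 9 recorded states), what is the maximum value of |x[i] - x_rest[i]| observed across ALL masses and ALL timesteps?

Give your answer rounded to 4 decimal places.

Step 0: x=[6.0000 12.0000 15.0000 22.0000] v=[0.0000 0.0000 0.0000 0.0000]
Step 1: x=[6.0000 11.5200 15.6400 21.6800] v=[0.0000 -2.4000 3.2000 -1.6000]
Step 2: x=[5.9232 10.8160 16.5872 21.1936] v=[-0.3840 -3.5200 4.7360 -2.4320]
Step 3: x=[5.6815 10.2525 17.3480 20.7702] v=[-1.2083 -2.8173 3.8042 -2.1171]
Step 4: x=[5.2622 10.0930 17.5211 20.5992] v=[-2.0967 -0.7977 0.8656 -0.8549]
Step 5: x=[4.7738 10.3490 16.9982 20.7357] v=[-2.4418 1.2801 -2.6144 0.6826]
Step 6: x=[4.4137 10.7769 16.0094 21.0742] v=[-1.8007 2.1393 -4.9438 1.6926]
Step 7: x=[4.3655 11.0238 14.9938 21.4024] v=[-0.2411 1.2347 -5.0780 1.6408]
Step 8: x=[4.6841 10.8406 14.3684 21.5052] v=[1.5931 -0.9159 -3.1271 0.5139]
Max displacement = 2.5211

Answer: 2.5211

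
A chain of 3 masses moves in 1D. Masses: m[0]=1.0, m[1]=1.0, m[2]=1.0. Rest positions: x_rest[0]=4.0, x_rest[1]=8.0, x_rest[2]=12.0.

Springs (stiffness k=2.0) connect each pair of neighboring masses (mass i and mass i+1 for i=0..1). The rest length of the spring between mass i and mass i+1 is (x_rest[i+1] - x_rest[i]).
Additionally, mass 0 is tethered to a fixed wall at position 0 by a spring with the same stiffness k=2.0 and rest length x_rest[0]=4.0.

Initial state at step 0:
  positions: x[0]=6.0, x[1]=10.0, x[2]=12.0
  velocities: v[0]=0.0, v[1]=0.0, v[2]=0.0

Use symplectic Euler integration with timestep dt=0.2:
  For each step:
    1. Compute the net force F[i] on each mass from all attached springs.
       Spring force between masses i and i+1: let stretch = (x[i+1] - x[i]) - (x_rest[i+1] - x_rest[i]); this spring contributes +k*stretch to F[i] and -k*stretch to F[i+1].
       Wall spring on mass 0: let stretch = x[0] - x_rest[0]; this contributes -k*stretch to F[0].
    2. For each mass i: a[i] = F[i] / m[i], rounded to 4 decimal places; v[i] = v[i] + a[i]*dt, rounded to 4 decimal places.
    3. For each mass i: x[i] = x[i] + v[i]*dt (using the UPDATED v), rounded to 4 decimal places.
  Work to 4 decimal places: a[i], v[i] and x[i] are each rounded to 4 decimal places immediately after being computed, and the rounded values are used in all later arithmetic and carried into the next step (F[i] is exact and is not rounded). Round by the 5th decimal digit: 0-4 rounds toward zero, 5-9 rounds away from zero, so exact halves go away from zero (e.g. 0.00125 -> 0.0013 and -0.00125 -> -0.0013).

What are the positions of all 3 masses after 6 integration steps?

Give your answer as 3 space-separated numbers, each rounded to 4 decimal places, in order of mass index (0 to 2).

Answer: 3.5193 8.0506 13.8805

Derivation:
Step 0: x=[6.0000 10.0000 12.0000] v=[0.0000 0.0000 0.0000]
Step 1: x=[5.8400 9.8400 12.1600] v=[-0.8000 -0.8000 0.8000]
Step 2: x=[5.5328 9.5456 12.4544] v=[-1.5360 -1.4720 1.4720]
Step 3: x=[5.1040 9.1629 12.8361] v=[-2.1440 -1.9136 1.9085]
Step 4: x=[4.5916 8.7493 13.2439] v=[-2.5620 -2.0679 2.0392]
Step 5: x=[4.0445 8.3627 13.6122] v=[-2.7356 -1.9331 1.8414]
Step 6: x=[3.5193 8.0506 13.8805] v=[-2.6261 -1.5606 1.3416]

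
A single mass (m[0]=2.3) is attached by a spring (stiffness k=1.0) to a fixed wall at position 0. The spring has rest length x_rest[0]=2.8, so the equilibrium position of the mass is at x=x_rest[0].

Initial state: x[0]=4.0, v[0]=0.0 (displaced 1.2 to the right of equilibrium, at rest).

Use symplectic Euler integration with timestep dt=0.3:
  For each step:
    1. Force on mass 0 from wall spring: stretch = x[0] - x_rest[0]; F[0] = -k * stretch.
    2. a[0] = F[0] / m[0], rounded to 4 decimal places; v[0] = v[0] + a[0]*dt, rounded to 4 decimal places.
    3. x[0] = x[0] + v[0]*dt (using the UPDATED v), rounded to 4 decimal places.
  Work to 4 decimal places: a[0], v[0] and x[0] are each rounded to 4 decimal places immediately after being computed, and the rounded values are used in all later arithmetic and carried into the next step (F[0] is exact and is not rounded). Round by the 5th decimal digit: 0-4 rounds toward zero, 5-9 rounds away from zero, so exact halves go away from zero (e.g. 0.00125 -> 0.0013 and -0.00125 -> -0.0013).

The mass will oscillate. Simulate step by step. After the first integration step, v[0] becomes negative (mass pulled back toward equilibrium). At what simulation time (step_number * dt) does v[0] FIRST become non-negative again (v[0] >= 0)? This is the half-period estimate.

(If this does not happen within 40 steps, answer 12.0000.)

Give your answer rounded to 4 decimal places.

Step 0: x=[4.0000] v=[0.0000]
Step 1: x=[3.9531] v=[-0.1565]
Step 2: x=[3.8610] v=[-0.3069]
Step 3: x=[3.7274] v=[-0.4453]
Step 4: x=[3.5575] v=[-0.5663]
Step 5: x=[3.3580] v=[-0.6651]
Step 6: x=[3.1366] v=[-0.7379]
Step 7: x=[2.9021] v=[-0.7818]
Step 8: x=[2.6636] v=[-0.7951]
Step 9: x=[2.4304] v=[-0.7773]
Step 10: x=[2.2117] v=[-0.7291]
Step 11: x=[2.0160] v=[-0.6524]
Step 12: x=[1.8510] v=[-0.5501]
Step 13: x=[1.7231] v=[-0.4263]
Step 14: x=[1.6374] v=[-0.2858]
Step 15: x=[1.5971] v=[-0.1342]
Step 16: x=[1.6039] v=[0.0227]
First v>=0 after going negative at step 16, time=4.8000

Answer: 4.8000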